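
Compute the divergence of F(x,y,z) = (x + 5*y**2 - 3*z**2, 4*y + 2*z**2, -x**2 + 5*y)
5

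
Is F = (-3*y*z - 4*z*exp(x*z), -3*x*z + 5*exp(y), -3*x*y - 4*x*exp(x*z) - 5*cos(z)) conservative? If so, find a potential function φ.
Yes, F is conservative. φ = -3*x*y*z + 5*exp(y) - 4*exp(x*z) - 5*sin(z)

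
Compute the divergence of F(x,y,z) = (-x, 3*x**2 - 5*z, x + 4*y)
-1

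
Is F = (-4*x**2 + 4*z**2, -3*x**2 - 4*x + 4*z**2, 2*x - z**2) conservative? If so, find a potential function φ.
No, ∇×F = (-8*z, 8*z - 2, -6*x - 4) ≠ 0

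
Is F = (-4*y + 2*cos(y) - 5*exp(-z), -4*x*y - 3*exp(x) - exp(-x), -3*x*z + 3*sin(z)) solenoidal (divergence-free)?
No, ∇·F = -7*x + 3*cos(z)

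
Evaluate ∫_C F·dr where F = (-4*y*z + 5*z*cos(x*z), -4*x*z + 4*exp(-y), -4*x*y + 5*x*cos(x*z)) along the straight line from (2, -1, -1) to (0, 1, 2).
5*sin(2) + 8 + 8*sinh(1)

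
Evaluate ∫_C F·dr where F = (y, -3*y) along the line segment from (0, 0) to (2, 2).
-4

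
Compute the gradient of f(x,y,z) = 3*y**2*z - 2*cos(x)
(2*sin(x), 6*y*z, 3*y**2)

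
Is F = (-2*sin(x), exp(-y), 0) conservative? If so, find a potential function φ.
Yes, F is conservative. φ = 2*cos(x) - exp(-y)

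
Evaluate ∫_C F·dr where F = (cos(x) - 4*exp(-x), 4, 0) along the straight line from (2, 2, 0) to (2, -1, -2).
-12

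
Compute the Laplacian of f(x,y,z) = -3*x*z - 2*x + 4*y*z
0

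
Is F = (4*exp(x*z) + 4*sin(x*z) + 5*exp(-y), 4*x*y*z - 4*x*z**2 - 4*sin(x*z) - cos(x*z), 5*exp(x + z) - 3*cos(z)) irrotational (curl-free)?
No, ∇×F = (x*(-4*y + 8*z - sin(x*z) + 4*cos(x*z)), 4*x*exp(x*z) + 4*x*cos(x*z) - 5*exp(x + z), (z*(4*y - 4*z + sin(x*z) - 4*cos(x*z))*exp(y) + 5)*exp(-y))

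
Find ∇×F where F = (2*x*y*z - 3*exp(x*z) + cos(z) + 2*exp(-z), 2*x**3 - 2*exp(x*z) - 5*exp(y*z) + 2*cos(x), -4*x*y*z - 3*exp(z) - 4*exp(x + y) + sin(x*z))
(-4*x*z + 2*x*exp(x*z) + 5*y*exp(y*z) - 4*exp(x + y), 2*x*y - 3*x*exp(x*z) + 4*y*z - z*cos(x*z) + 4*exp(x + y) - sin(z) - 2*exp(-z), 6*x**2 - 2*x*z - 2*z*exp(x*z) - 2*sin(x))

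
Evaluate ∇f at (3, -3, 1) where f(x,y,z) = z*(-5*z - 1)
(0, 0, -11)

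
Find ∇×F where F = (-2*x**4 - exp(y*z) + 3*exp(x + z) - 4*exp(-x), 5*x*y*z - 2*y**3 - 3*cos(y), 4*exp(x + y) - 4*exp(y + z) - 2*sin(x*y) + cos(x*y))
(-5*x*y - x*sin(x*y) - 2*x*cos(x*y) + 4*exp(x + y) - 4*exp(y + z), -y*exp(y*z) + y*sin(x*y) + 2*y*cos(x*y) - 4*exp(x + y) + 3*exp(x + z), z*(5*y + exp(y*z)))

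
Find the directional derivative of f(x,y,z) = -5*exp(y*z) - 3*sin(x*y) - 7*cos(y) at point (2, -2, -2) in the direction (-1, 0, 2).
sqrt(5)*(-6*cos(4)/5 + 4*exp(4))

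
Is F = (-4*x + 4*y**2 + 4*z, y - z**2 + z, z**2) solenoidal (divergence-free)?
No, ∇·F = 2*z - 3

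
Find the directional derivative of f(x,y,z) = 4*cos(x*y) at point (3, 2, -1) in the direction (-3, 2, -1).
0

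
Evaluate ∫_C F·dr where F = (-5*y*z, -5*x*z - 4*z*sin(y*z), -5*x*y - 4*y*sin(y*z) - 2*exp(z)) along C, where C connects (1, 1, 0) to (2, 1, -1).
-2*exp(-1) + 4*cos(1) + 8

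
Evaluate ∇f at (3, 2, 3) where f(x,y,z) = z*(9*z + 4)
(0, 0, 58)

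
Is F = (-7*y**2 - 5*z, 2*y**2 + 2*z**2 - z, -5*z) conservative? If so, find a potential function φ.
No, ∇×F = (1 - 4*z, -5, 14*y) ≠ 0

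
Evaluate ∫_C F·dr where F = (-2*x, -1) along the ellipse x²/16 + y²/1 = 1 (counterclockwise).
0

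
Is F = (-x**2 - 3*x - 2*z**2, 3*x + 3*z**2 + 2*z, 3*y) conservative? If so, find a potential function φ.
No, ∇×F = (1 - 6*z, -4*z, 3) ≠ 0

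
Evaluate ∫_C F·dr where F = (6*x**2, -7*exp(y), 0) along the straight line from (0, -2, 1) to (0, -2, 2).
0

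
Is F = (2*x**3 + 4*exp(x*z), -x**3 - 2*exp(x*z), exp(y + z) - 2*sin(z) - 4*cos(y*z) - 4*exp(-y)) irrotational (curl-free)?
No, ∇×F = (2*x*exp(x*z) + 4*z*sin(y*z) + exp(y + z) + 4*exp(-y), 4*x*exp(x*z), -3*x**2 - 2*z*exp(x*z))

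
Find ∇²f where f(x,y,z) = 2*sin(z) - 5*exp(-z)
-2*sin(z) - 5*exp(-z)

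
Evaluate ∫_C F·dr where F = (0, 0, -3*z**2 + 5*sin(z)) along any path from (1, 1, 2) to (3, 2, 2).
0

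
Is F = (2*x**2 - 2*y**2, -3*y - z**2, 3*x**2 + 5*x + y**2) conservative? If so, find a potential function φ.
No, ∇×F = (2*y + 2*z, -6*x - 5, 4*y) ≠ 0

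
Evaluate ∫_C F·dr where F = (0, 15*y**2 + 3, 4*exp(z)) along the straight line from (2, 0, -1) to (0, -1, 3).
-8 - 4*exp(-1) + 4*exp(3)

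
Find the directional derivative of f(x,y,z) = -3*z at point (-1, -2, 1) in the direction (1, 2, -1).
sqrt(6)/2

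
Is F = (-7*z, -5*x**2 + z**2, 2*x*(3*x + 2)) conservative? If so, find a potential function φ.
No, ∇×F = (-2*z, -12*x - 11, -10*x) ≠ 0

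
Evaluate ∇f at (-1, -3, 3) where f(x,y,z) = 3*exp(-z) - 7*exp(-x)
(7*E, 0, -3*exp(-3))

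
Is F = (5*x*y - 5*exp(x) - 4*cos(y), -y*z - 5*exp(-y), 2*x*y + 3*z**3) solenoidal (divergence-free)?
No, ∇·F = 5*y + 9*z**2 - z - 5*exp(x) + 5*exp(-y)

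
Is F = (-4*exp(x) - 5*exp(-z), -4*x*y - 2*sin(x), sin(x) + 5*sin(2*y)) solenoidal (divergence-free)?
No, ∇·F = -4*x - 4*exp(x)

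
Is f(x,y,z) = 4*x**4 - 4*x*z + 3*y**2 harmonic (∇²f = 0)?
No, ∇²f = 48*x**2 + 6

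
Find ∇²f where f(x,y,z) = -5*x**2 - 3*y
-10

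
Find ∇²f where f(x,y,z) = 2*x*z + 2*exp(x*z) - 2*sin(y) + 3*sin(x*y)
2*x**2*exp(x*z) - 3*x**2*sin(x*y) - 3*y**2*sin(x*y) + 2*z**2*exp(x*z) + 2*sin(y)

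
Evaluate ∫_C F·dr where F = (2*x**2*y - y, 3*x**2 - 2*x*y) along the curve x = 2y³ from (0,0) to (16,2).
177976/35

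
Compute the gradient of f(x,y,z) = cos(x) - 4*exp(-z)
(-sin(x), 0, 4*exp(-z))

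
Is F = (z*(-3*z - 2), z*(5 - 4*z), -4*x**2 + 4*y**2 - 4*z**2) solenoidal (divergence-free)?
No, ∇·F = -8*z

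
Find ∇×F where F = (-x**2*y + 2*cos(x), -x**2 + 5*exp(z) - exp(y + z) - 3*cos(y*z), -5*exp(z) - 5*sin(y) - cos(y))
(-3*y*sin(y*z) - 5*exp(z) + exp(y + z) + sin(y) - 5*cos(y), 0, x*(x - 2))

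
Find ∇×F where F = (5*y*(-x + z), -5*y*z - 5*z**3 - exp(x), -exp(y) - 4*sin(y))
(5*y + 15*z**2 - exp(y) - 4*cos(y), 5*y, 5*x - 5*z - exp(x))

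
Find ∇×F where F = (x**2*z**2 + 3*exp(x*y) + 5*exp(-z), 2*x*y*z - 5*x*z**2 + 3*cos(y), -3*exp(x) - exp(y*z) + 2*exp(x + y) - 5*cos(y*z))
(-2*x*y + 10*x*z - z*exp(y*z) + 5*z*sin(y*z) + 2*exp(x + y), 2*x**2*z + 3*exp(x) - 2*exp(x + y) - 5*exp(-z), -3*x*exp(x*y) + 2*y*z - 5*z**2)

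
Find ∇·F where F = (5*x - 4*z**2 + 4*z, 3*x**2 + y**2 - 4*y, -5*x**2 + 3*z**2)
2*y + 6*z + 1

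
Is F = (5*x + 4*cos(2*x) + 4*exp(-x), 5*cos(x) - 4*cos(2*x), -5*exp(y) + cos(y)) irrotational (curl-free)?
No, ∇×F = (-5*exp(y) - sin(y), 0, (16*cos(x) - 5)*sin(x))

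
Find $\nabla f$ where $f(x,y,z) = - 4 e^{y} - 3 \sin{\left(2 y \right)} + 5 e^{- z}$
(0, -4*exp(y) - 6*cos(2*y), -5*exp(-z))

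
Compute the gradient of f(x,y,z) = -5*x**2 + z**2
(-10*x, 0, 2*z)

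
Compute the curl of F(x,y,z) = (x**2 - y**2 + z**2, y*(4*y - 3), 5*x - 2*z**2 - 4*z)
(0, 2*z - 5, 2*y)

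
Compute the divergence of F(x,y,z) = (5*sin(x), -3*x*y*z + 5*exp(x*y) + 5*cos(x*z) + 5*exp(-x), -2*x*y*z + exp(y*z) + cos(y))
-2*x*y - 3*x*z + 5*x*exp(x*y) + y*exp(y*z) + 5*cos(x)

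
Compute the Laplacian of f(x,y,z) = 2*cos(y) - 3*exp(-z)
-2*cos(y) - 3*exp(-z)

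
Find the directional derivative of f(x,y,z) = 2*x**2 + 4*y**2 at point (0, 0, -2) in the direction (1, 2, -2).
0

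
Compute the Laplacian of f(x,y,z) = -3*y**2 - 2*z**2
-10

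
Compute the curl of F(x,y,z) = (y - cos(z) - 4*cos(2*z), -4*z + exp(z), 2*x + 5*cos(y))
(-exp(z) - 5*sin(y) + 4, sin(z) + 8*sin(2*z) - 2, -1)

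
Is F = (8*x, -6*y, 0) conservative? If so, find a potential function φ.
Yes, F is conservative. φ = 4*x**2 - 3*y**2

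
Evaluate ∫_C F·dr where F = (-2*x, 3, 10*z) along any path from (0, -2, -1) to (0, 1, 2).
24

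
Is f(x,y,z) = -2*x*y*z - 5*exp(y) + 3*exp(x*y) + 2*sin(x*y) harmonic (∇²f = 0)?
No, ∇²f = 3*x**2*exp(x*y) - 2*x**2*sin(x*y) + y**2*(3*exp(x*y) - 2*sin(x*y)) - 5*exp(y)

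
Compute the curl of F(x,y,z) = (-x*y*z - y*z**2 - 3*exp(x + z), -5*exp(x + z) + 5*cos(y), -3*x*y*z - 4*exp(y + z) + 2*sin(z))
(-3*x*z + 5*exp(x + z) - 4*exp(y + z), -x*y + y*z - 3*exp(x + z), x*z + z**2 - 5*exp(x + z))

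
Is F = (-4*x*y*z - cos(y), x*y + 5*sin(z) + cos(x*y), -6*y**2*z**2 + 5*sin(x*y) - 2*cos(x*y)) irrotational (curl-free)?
No, ∇×F = (2*x*sin(x*y) + 5*x*cos(x*y) - 12*y*z**2 - 5*cos(z), -y*(4*x + 2*sin(x*y) + 5*cos(x*y)), 4*x*z - y*sin(x*y) + y - sin(y))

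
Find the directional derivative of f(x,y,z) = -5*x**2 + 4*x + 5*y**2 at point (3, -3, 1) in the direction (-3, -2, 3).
69*sqrt(22)/11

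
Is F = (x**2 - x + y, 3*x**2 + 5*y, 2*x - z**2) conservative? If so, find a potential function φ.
No, ∇×F = (0, -2, 6*x - 1) ≠ 0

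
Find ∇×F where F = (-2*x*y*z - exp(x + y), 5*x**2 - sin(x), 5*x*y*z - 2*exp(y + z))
(5*x*z - 2*exp(y + z), y*(-2*x - 5*z), 2*x*z + 10*x + exp(x + y) - cos(x))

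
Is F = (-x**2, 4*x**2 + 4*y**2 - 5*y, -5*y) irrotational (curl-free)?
No, ∇×F = (-5, 0, 8*x)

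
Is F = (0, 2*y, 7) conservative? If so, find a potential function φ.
Yes, F is conservative. φ = y**2 + 7*z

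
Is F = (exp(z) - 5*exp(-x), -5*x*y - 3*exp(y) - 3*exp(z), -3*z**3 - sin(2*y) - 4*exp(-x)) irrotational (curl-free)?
No, ∇×F = (3*exp(z) - 2*cos(2*y), exp(z) - 4*exp(-x), -5*y)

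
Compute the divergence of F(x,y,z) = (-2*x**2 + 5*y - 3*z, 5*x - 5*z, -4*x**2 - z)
-4*x - 1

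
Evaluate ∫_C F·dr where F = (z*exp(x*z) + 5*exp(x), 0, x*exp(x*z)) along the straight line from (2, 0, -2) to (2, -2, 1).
-(1 - exp(6))*exp(-4)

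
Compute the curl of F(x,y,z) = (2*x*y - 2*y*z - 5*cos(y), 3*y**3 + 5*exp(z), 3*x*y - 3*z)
(3*x - 5*exp(z), -5*y, -2*x + 2*z - 5*sin(y))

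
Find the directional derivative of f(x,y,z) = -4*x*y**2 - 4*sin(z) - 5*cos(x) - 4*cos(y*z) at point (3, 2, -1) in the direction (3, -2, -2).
sqrt(17)*(15*sin(3) + 8*cos(1) + 8*sin(2) + 48)/17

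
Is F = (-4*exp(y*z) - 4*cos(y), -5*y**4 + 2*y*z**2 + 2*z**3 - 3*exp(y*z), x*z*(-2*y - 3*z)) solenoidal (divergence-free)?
No, ∇·F = -2*x*y - 6*x*z - 20*y**3 + 2*z**2 - 3*z*exp(y*z)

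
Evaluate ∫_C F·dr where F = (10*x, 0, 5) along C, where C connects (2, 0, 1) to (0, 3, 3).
-10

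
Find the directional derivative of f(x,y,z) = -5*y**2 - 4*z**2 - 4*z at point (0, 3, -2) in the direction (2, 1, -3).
-33*sqrt(14)/7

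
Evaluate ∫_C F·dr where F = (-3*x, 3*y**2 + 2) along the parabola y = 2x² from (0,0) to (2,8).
522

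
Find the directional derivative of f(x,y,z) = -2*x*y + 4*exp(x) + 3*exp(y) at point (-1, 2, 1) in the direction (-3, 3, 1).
3*sqrt(19)*(-4 + 6*E + 3*exp(3))*exp(-1)/19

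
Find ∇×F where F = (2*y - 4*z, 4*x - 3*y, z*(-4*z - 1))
(0, -4, 2)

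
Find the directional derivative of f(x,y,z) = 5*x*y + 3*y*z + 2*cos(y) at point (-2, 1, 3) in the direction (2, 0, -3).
sqrt(13)/13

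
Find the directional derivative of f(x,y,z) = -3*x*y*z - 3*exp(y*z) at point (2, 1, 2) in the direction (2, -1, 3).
3*sqrt(14)*(-exp(2) - 6)/14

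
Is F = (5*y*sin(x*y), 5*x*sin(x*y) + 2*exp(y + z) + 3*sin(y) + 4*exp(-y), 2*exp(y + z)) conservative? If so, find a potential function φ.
Yes, F is conservative. φ = 2*exp(y + z) - 3*cos(y) - 5*cos(x*y) - 4*exp(-y)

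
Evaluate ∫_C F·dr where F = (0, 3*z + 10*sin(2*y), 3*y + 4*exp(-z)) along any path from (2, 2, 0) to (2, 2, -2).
-4*exp(2) - 8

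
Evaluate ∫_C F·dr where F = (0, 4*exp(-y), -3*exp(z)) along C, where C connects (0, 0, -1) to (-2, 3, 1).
-3*E - 4*exp(-3) + 3*exp(-1) + 4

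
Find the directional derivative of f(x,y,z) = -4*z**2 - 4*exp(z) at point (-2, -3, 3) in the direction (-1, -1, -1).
4*sqrt(3)*(6 + exp(3))/3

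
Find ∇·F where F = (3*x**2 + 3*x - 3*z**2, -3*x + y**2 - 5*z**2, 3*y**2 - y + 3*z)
6*x + 2*y + 6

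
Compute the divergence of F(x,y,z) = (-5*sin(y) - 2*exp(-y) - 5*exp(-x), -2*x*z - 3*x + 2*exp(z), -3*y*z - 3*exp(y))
-3*y + 5*exp(-x)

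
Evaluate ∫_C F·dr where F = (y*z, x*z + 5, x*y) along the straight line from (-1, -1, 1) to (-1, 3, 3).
10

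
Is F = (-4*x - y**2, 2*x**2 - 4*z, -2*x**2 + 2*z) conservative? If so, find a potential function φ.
No, ∇×F = (4, 4*x, 4*x + 2*y) ≠ 0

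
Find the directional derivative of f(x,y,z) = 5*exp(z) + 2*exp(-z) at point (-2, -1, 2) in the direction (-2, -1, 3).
3*sqrt(14)*(-2 + 5*exp(4))*exp(-2)/14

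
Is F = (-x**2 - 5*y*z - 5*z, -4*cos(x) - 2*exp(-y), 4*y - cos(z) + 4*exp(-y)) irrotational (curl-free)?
No, ∇×F = (4 - 4*exp(-y), -5*y - 5, 5*z + 4*sin(x))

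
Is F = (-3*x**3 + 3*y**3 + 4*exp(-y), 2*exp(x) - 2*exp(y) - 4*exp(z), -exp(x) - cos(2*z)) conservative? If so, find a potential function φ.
No, ∇×F = (4*exp(z), exp(x), -9*y**2 + 2*exp(x) + 4*exp(-y)) ≠ 0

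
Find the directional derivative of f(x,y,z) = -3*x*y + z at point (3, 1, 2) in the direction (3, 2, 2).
-25*sqrt(17)/17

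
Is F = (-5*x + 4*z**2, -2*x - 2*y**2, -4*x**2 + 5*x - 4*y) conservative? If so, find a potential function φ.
No, ∇×F = (-4, 8*x + 8*z - 5, -2) ≠ 0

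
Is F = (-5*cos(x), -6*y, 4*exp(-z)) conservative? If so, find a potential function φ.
Yes, F is conservative. φ = -3*y**2 - 5*sin(x) - 4*exp(-z)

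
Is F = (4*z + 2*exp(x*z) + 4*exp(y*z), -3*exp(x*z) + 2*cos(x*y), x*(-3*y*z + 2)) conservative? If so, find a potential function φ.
No, ∇×F = (3*x*(-z + exp(x*z)), 2*x*exp(x*z) + 3*y*z + 4*y*exp(y*z) + 2, -2*y*sin(x*y) - 3*z*exp(x*z) - 4*z*exp(y*z)) ≠ 0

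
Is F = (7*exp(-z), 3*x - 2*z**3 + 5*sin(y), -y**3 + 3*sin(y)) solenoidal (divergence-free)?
No, ∇·F = 5*cos(y)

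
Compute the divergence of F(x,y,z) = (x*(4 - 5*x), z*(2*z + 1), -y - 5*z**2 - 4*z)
-10*x - 10*z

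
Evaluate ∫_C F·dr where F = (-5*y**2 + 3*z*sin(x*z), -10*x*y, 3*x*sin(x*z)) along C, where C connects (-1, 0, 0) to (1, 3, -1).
-42 - 3*cos(1)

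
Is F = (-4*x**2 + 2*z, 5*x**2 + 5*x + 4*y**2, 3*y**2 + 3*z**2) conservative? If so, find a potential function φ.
No, ∇×F = (6*y, 2, 10*x + 5) ≠ 0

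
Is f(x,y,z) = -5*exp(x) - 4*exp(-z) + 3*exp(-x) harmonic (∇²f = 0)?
No, ∇²f = -5*exp(x) - 4*exp(-z) + 3*exp(-x)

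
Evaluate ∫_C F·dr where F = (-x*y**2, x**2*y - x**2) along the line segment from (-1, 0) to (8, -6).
24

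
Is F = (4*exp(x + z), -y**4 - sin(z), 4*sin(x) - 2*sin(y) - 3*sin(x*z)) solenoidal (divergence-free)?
No, ∇·F = -3*x*cos(x*z) - 4*y**3 + 4*exp(x + z)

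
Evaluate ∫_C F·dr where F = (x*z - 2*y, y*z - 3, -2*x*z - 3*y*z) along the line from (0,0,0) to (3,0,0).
0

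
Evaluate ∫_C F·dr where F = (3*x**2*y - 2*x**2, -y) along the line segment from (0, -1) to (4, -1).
-320/3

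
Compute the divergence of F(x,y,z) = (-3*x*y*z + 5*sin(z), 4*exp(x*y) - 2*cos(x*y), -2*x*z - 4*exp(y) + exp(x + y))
4*x*exp(x*y) + 2*x*sin(x*y) - 2*x - 3*y*z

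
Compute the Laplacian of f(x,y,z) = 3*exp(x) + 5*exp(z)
3*exp(x) + 5*exp(z)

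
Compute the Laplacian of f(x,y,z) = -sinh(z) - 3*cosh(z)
-sinh(z) - 3*cosh(z)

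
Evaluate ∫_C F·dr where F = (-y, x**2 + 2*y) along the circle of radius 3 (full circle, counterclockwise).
9*pi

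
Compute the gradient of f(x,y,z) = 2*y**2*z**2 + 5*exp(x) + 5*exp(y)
(5*exp(x), 4*y*z**2 + 5*exp(y), 4*y**2*z)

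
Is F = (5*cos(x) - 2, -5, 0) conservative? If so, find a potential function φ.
Yes, F is conservative. φ = -2*x - 5*y + 5*sin(x)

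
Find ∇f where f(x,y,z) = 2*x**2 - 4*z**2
(4*x, 0, -8*z)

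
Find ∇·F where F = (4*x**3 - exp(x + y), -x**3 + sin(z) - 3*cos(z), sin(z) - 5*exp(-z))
12*x**2 - exp(x + y) + cos(z) + 5*exp(-z)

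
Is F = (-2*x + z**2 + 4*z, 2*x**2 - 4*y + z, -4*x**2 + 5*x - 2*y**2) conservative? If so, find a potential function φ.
No, ∇×F = (-4*y - 1, 8*x + 2*z - 1, 4*x) ≠ 0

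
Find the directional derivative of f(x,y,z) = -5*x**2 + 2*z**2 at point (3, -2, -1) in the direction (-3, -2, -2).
98*sqrt(17)/17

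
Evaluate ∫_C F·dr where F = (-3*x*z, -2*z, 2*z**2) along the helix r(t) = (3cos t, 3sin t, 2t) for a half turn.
-27*pi/2 + 24 + 16*pi**3/3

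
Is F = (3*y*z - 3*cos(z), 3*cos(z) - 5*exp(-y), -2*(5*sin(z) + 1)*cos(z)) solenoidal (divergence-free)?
No, ∇·F = 2*sin(z) - 10*cos(2*z) + 5*exp(-y)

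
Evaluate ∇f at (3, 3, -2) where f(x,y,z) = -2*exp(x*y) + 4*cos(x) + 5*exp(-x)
(-6*exp(9) - 4*sin(3) - 5*exp(-3), -6*exp(9), 0)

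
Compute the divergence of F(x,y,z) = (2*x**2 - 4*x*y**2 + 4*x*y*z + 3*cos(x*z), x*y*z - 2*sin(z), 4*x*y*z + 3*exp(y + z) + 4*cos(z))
4*x*y + x*z + 4*x - 4*y**2 + 4*y*z - 3*z*sin(x*z) + 3*exp(y + z) - 4*sin(z)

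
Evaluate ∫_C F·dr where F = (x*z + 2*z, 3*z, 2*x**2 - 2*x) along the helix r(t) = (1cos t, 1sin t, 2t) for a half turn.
-12 - 3*pi/2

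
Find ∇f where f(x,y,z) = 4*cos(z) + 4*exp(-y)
(0, -4*exp(-y), -4*sin(z))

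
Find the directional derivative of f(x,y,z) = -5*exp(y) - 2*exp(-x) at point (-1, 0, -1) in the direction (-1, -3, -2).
sqrt(14)*(15 - 2*E)/14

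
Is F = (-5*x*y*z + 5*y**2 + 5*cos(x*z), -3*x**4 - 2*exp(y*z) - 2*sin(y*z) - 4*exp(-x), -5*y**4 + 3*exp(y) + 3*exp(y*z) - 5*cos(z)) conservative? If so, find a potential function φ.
No, ∇×F = (-20*y**3 + 2*y*exp(y*z) + 2*y*cos(y*z) + 3*z*exp(y*z) + 3*exp(y), -5*x*(y + sin(x*z)), -12*x**3 + 5*x*z - 10*y + 4*exp(-x)) ≠ 0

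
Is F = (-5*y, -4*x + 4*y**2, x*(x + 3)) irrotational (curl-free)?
No, ∇×F = (0, -2*x - 3, 1)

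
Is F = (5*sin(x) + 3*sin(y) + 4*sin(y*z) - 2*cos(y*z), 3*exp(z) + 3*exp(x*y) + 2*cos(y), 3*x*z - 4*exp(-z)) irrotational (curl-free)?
No, ∇×F = (-3*exp(z), 2*y*sin(y*z) + 4*y*cos(y*z) - 3*z, 3*y*exp(x*y) - 2*z*sin(y*z) - 4*z*cos(y*z) - 3*cos(y))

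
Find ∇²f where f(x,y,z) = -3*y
0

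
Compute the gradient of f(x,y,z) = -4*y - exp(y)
(0, -exp(y) - 4, 0)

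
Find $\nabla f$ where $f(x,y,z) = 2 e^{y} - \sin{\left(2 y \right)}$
(0, 2*exp(y) - 2*cos(2*y), 0)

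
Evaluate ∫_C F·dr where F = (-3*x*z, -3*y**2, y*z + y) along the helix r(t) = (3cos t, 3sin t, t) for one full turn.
-39*pi/2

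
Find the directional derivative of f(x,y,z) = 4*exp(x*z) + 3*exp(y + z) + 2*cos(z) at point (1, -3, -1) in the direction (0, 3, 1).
sqrt(10)*(6 + 2*exp(3) + exp(4)*sin(1))*exp(-4)/5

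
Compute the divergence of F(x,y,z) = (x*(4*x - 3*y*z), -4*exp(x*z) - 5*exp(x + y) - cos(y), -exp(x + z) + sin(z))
8*x - 3*y*z - 5*exp(x + y) - exp(x + z) + sin(y) + cos(z)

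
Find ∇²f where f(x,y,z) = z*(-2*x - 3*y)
0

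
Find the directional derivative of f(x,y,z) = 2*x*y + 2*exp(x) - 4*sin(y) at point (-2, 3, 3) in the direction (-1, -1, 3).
2*sqrt(11)*(2*exp(2)*cos(3) - exp(2) - 1)*exp(-2)/11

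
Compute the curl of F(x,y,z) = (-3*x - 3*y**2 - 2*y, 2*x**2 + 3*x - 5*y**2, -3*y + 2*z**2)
(-3, 0, 4*x + 6*y + 5)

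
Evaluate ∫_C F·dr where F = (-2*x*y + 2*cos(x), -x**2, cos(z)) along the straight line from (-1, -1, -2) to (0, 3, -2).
-1 + 2*sin(1)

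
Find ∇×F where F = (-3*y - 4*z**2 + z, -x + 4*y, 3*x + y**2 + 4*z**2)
(2*y, -8*z - 2, 2)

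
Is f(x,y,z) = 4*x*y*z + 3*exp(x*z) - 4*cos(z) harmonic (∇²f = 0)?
No, ∇²f = 3*x**2*exp(x*z) + 3*z**2*exp(x*z) + 4*cos(z)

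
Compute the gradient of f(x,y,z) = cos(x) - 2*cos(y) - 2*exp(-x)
(-sin(x) + 2*exp(-x), 2*sin(y), 0)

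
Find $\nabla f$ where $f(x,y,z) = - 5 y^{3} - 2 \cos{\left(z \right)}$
(0, -15*y**2, 2*sin(z))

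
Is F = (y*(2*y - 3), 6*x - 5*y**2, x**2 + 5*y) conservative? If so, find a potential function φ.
No, ∇×F = (5, -2*x, 9 - 4*y) ≠ 0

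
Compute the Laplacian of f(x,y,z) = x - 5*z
0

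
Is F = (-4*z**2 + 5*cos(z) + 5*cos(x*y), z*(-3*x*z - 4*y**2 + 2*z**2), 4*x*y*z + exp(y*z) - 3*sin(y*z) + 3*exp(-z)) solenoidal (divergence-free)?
No, ∇·F = (y*(4*x - 8*z + exp(y*z) - 5*sin(x*y) - 3*cos(y*z))*exp(z) - 3)*exp(-z)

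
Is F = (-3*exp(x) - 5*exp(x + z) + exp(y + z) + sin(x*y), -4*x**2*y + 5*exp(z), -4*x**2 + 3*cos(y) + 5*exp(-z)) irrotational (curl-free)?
No, ∇×F = (-5*exp(z) - 3*sin(y), 8*x - 5*exp(x + z) + exp(y + z), -8*x*y - x*cos(x*y) - exp(y + z))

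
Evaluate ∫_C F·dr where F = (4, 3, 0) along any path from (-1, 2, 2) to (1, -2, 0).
-4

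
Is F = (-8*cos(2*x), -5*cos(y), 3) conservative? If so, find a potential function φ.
Yes, F is conservative. φ = 3*z - 4*sin(2*x) - 5*sin(y)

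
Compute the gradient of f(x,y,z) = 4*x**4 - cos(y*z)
(16*x**3, z*sin(y*z), y*sin(y*z))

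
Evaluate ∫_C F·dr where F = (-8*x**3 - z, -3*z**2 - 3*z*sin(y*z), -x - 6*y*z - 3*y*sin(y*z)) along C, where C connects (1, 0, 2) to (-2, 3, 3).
-106 + 3*cos(9)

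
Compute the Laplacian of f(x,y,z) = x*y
0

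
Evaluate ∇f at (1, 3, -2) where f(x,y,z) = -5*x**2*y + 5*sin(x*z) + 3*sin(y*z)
(-30 - 10*cos(2), -6*cos(6) - 5, 5*cos(2) + 9*cos(6))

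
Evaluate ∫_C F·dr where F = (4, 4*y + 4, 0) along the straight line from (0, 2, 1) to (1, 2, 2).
4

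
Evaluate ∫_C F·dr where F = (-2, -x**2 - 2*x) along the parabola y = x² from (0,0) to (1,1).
-23/6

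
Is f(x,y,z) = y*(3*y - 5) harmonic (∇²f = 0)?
No, ∇²f = 6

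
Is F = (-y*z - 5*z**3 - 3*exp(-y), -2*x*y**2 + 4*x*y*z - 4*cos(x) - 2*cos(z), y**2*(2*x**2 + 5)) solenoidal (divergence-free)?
No, ∇·F = 4*x*(-y + z)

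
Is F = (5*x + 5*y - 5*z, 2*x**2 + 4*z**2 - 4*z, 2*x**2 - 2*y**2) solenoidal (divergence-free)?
No, ∇·F = 5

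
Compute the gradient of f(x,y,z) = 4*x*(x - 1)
(8*x - 4, 0, 0)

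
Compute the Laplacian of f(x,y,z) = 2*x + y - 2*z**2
-4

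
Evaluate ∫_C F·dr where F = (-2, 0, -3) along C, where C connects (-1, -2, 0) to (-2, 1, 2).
-4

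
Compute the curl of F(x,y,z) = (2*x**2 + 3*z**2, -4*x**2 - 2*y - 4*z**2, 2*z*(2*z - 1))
(8*z, 6*z, -8*x)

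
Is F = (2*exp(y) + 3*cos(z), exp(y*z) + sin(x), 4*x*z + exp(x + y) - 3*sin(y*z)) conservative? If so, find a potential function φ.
No, ∇×F = (-y*exp(y*z) - 3*z*cos(y*z) + exp(x + y), -4*z - exp(x + y) - 3*sin(z), -2*exp(y) + cos(x)) ≠ 0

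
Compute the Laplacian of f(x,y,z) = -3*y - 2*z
0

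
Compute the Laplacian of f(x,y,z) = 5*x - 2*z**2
-4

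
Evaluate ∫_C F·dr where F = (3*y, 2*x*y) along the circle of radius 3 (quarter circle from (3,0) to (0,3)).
18 - 27*pi/4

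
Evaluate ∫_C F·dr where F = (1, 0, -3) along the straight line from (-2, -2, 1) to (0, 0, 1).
2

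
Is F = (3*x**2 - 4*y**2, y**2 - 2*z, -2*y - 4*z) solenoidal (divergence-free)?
No, ∇·F = 6*x + 2*y - 4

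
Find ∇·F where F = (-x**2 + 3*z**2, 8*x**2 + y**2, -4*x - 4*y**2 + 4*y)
-2*x + 2*y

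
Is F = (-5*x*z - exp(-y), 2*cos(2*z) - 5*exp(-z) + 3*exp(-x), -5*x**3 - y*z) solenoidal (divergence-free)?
No, ∇·F = -y - 5*z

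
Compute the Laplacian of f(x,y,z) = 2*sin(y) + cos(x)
-2*sin(y) - cos(x)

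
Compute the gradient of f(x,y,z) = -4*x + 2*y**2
(-4, 4*y, 0)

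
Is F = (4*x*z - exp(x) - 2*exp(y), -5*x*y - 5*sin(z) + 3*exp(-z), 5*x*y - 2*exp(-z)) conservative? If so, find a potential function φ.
No, ∇×F = (5*x + 5*cos(z) + 3*exp(-z), 4*x - 5*y, -5*y + 2*exp(y)) ≠ 0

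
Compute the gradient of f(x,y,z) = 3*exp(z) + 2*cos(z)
(0, 0, 3*exp(z) - 2*sin(z))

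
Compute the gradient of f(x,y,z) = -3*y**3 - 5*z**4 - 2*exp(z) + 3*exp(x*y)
(3*y*exp(x*y), 3*x*exp(x*y) - 9*y**2, -20*z**3 - 2*exp(z))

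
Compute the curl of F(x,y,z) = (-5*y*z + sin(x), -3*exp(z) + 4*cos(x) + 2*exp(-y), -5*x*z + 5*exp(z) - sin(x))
(3*exp(z), -5*y + 5*z + cos(x), 5*z - 4*sin(x))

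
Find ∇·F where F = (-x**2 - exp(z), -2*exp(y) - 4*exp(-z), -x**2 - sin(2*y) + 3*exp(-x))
-2*x - 2*exp(y)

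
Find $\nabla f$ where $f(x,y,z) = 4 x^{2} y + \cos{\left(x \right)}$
(8*x*y - sin(x), 4*x**2, 0)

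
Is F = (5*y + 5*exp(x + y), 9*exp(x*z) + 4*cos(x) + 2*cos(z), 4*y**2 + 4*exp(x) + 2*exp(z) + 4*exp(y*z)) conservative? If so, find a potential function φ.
No, ∇×F = (-9*x*exp(x*z) + 8*y + 4*z*exp(y*z) + 2*sin(z), -4*exp(x), 9*z*exp(x*z) - 5*exp(x + y) - 4*sin(x) - 5) ≠ 0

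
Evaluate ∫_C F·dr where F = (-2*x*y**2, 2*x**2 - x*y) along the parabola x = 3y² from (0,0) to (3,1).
-63/20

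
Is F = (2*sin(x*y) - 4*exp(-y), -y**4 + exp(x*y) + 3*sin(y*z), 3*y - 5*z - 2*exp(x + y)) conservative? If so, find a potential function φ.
No, ∇×F = (-3*y*cos(y*z) - 2*exp(x + y) + 3, 2*exp(x + y), -2*x*cos(x*y) + y*exp(x*y) - 4*exp(-y)) ≠ 0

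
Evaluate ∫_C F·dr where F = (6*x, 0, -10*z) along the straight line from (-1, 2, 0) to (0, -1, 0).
-3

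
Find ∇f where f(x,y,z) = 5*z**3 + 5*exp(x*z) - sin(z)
(5*z*exp(x*z), 0, 5*x*exp(x*z) + 15*z**2 - cos(z))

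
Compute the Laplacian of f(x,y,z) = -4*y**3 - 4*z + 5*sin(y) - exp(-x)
-24*y - 5*sin(y) - exp(-x)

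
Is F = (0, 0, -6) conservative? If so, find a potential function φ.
Yes, F is conservative. φ = -6*z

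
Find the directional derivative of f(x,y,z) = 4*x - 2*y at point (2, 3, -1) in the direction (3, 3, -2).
3*sqrt(22)/11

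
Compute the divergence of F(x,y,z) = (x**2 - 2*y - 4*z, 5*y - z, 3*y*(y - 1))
2*x + 5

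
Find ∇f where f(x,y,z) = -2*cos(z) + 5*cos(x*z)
(-5*z*sin(x*z), 0, -5*x*sin(x*z) + 2*sin(z))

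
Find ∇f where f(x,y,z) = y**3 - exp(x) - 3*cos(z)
(-exp(x), 3*y**2, 3*sin(z))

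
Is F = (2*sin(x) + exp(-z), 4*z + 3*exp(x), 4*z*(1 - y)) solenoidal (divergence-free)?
No, ∇·F = -4*y + 2*cos(x) + 4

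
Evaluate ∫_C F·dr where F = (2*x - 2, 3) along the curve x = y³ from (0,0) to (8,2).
54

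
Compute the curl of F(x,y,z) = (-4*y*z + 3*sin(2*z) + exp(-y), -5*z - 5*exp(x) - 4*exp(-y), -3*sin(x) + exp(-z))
(5, -4*y + 3*cos(x) + 6*cos(2*z), 4*z - 5*exp(x) + exp(-y))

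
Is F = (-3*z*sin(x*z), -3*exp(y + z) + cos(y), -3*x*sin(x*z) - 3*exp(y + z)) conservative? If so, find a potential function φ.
Yes, F is conservative. φ = -3*exp(y + z) + sin(y) + 3*cos(x*z)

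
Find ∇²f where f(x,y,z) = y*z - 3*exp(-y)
-3*exp(-y)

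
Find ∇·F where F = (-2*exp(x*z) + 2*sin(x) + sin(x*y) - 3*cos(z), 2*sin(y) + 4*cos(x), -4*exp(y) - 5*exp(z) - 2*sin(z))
y*cos(x*y) - 2*z*exp(x*z) - 5*exp(z) + 2*cos(x) + 2*cos(y) - 2*cos(z)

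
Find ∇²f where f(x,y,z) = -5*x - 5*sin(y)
5*sin(y)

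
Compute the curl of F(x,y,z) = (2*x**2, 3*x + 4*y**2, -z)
(0, 0, 3)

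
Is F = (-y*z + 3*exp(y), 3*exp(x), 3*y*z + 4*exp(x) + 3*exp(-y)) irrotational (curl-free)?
No, ∇×F = (3*z - 3*exp(-y), -y - 4*exp(x), z + 3*exp(x) - 3*exp(y))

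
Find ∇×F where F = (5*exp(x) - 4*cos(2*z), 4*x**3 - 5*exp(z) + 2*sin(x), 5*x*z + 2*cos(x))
(5*exp(z), -5*z + 2*sin(x) + 8*sin(2*z), 12*x**2 + 2*cos(x))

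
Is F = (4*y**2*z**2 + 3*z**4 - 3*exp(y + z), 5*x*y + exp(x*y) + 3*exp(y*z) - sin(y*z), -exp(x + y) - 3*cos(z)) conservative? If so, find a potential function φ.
No, ∇×F = (-3*y*exp(y*z) + y*cos(y*z) - exp(x + y), 8*y**2*z + 12*z**3 + exp(x + y) - 3*exp(y + z), -8*y*z**2 + y*exp(x*y) + 5*y + 3*exp(y + z)) ≠ 0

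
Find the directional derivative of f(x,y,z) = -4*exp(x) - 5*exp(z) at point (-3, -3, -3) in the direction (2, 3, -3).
7*sqrt(22)*exp(-3)/22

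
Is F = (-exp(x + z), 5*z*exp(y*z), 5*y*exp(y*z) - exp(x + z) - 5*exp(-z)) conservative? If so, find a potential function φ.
Yes, F is conservative. φ = 5*exp(y*z) - exp(x + z) + 5*exp(-z)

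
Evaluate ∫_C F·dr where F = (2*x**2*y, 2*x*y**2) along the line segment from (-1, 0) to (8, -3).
-900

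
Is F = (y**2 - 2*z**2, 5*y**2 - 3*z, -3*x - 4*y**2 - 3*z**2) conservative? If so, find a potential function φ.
No, ∇×F = (3 - 8*y, 3 - 4*z, -2*y) ≠ 0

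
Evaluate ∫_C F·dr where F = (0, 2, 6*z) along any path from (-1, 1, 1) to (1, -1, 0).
-7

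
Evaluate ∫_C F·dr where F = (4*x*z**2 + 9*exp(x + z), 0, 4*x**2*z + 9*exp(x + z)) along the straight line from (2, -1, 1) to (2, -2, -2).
33 - 9*exp(3)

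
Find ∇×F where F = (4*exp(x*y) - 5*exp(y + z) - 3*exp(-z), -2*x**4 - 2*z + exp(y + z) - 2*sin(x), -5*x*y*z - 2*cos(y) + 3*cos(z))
(-5*x*z - exp(y + z) + 2*sin(y) + 2, (5*(y*z - exp(y + z))*exp(z) + 3)*exp(-z), -8*x**3 - 4*x*exp(x*y) + 5*exp(y + z) - 2*cos(x))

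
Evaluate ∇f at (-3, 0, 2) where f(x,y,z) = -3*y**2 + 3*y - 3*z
(0, 3, -3)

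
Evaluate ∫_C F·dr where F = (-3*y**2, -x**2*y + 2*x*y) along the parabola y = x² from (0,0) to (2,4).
-224/15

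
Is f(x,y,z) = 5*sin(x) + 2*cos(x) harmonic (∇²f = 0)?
No, ∇²f = -5*sin(x) - 2*cos(x)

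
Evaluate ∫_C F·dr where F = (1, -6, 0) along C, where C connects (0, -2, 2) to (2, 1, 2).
-16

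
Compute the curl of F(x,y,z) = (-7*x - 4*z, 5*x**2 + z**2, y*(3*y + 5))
(6*y - 2*z + 5, -4, 10*x)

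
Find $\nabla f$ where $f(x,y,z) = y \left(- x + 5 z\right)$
(-y, -x + 5*z, 5*y)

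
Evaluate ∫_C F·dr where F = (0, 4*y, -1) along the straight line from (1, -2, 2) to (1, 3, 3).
9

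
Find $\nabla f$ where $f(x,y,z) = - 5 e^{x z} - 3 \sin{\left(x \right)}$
(-5*z*exp(x*z) - 3*cos(x), 0, -5*x*exp(x*z))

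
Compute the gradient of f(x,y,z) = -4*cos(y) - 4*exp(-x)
(4*exp(-x), 4*sin(y), 0)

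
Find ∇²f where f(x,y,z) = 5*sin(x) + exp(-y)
-5*sin(x) + exp(-y)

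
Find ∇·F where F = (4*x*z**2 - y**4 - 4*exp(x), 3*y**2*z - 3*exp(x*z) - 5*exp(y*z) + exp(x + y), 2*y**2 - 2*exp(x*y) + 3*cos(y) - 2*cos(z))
6*y*z + 4*z**2 - 5*z*exp(y*z) - 4*exp(x) + exp(x + y) + 2*sin(z)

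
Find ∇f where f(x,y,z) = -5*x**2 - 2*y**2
(-10*x, -4*y, 0)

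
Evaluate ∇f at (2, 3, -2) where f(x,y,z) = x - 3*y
(1, -3, 0)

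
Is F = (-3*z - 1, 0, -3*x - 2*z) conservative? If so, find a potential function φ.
Yes, F is conservative. φ = -3*x*z - x - z**2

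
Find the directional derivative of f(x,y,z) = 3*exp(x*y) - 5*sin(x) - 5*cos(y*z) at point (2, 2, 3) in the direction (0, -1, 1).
-sqrt(2)*(5*sin(6) + 6*exp(4))/2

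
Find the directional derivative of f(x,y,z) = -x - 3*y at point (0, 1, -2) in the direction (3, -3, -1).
6*sqrt(19)/19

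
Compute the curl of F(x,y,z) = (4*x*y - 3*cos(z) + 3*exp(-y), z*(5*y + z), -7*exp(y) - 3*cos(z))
(-5*y - 2*z - 7*exp(y), 3*sin(z), -4*x + 3*exp(-y))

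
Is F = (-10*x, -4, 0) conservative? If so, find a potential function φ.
Yes, F is conservative. φ = -5*x**2 - 4*y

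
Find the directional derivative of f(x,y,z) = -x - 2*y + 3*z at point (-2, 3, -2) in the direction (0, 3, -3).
-5*sqrt(2)/2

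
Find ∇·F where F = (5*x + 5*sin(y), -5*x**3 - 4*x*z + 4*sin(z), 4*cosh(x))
5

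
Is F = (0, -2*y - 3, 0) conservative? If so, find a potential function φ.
Yes, F is conservative. φ = y*(-y - 3)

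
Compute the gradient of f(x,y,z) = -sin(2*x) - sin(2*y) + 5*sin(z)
(-2*cos(2*x), -2*cos(2*y), 5*cos(z))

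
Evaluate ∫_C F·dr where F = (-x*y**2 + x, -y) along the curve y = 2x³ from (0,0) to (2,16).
-254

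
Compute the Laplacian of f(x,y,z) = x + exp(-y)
exp(-y)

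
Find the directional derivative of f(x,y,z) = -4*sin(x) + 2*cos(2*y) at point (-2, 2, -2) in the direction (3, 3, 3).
-4*sqrt(3)*(sin(4) + cos(2))/3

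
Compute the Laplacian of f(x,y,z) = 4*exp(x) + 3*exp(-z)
4*exp(x) + 3*exp(-z)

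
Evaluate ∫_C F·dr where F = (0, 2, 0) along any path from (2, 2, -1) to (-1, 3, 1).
2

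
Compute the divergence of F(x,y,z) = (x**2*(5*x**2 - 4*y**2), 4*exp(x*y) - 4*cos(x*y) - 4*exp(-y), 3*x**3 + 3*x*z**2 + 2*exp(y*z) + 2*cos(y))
20*x**3 - 8*x*y**2 + 6*x*z + 4*x*exp(x*y) + 4*x*sin(x*y) + 2*y*exp(y*z) + 4*exp(-y)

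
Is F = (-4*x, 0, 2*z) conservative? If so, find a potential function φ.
Yes, F is conservative. φ = -2*x**2 + z**2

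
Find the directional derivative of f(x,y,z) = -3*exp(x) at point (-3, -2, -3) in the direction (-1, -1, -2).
sqrt(6)*exp(-3)/2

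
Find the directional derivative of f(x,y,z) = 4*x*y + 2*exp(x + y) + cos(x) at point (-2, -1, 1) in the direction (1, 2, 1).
sqrt(6)*(-20*exp(3) + 6 + exp(3)*sin(2))*exp(-3)/6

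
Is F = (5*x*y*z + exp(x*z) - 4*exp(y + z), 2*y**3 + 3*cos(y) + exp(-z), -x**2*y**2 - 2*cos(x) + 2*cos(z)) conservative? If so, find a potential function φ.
No, ∇×F = (-2*x**2*y + exp(-z), 2*x*y**2 + 5*x*y + x*exp(x*z) - 4*exp(y + z) - 2*sin(x), -5*x*z + 4*exp(y + z)) ≠ 0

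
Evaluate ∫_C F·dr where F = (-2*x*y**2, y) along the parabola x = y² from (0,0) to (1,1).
-1/6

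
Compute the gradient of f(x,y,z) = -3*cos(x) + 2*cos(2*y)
(3*sin(x), -4*sin(2*y), 0)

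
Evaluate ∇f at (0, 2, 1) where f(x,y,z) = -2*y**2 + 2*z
(0, -8, 2)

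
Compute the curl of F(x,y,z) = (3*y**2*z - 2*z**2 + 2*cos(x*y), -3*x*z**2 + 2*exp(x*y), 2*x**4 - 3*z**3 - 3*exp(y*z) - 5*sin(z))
(3*z*(2*x - exp(y*z)), -8*x**3 + 3*y**2 - 4*z, 2*x*sin(x*y) - 6*y*z + 2*y*exp(x*y) - 3*z**2)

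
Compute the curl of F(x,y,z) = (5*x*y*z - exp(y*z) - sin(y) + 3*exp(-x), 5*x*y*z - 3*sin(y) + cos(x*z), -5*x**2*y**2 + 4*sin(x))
(x*(-10*x*y - 5*y + sin(x*z)), 10*x*y**2 + 5*x*y - y*exp(y*z) - 4*cos(x), -5*x*z + 5*y*z + z*exp(y*z) - z*sin(x*z) + cos(y))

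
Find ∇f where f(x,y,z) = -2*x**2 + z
(-4*x, 0, 1)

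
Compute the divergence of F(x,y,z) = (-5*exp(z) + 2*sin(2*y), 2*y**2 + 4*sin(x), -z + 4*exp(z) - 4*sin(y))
4*y + 4*exp(z) - 1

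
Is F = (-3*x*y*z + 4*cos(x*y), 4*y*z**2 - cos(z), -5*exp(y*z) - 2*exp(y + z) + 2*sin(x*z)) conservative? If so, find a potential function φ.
No, ∇×F = (-8*y*z - 5*z*exp(y*z) - 2*exp(y + z) - sin(z), -3*x*y - 2*z*cos(x*z), x*(3*z + 4*sin(x*y))) ≠ 0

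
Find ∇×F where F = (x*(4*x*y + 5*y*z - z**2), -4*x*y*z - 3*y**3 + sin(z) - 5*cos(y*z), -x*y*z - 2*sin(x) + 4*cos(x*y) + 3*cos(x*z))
(4*x*y - x*z - 4*x*sin(x*y) - 5*y*sin(y*z) - cos(z), x*(5*y - 2*z) + y*z + 4*y*sin(x*y) + 3*z*sin(x*z) + 2*cos(x), -x*(4*x + 5*z) - 4*y*z)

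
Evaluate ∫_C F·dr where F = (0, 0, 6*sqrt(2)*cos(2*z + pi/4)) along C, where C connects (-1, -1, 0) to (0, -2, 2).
3*sqrt(2)*sin(pi/4 + 4) - 3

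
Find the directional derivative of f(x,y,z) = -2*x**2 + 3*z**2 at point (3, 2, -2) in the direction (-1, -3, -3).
48*sqrt(19)/19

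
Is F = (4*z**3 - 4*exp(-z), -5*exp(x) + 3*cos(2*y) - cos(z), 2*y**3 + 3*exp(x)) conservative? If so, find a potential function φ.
No, ∇×F = (6*y**2 - sin(z), 12*z**2 - 3*exp(x) + 4*exp(-z), -5*exp(x)) ≠ 0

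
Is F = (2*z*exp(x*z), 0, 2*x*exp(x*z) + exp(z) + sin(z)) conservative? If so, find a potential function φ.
Yes, F is conservative. φ = exp(z) + 2*exp(x*z) - cos(z)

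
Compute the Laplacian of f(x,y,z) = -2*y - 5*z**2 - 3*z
-10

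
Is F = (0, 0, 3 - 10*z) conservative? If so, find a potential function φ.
Yes, F is conservative. φ = z*(3 - 5*z)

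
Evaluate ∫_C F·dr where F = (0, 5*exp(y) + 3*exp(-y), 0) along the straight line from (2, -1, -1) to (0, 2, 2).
(-5*E - 3 + (3 + 5*E)*exp(3))*exp(-2)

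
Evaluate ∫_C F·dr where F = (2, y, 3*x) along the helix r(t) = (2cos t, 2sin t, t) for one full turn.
0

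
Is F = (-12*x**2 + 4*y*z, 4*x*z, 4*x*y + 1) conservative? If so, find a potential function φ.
Yes, F is conservative. φ = -4*x**3 + 4*x*y*z + z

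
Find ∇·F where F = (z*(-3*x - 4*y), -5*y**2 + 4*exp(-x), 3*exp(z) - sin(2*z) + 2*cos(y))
-10*y - 3*z + 3*exp(z) - 2*cos(2*z)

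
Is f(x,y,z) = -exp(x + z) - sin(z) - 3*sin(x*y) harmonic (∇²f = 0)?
No, ∇²f = 3*x**2*sin(x*y) + 3*y**2*sin(x*y) - 2*exp(x + z) + sin(z)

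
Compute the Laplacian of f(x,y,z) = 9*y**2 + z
18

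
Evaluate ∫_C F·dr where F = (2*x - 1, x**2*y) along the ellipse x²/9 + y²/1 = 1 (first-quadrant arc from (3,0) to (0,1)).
-15/4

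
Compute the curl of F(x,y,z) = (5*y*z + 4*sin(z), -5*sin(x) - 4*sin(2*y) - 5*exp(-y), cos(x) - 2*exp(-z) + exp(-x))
(0, 5*y + sin(x) + 4*cos(z) + exp(-x), -5*z - 5*cos(x))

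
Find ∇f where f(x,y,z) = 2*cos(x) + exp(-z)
(-2*sin(x), 0, -exp(-z))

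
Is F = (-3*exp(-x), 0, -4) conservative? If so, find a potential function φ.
Yes, F is conservative. φ = -4*z + 3*exp(-x)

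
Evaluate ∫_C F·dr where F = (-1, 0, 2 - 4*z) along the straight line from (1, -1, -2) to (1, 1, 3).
0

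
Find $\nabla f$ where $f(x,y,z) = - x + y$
(-1, 1, 0)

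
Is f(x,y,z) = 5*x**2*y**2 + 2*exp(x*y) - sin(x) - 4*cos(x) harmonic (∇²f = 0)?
No, ∇²f = 2*x**2*(exp(x*y) + 5) + 2*y**2*exp(x*y) + 10*y**2 + sin(x) + 4*cos(x)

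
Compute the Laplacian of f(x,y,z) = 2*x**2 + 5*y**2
14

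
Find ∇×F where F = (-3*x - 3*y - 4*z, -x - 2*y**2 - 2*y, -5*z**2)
(0, -4, 2)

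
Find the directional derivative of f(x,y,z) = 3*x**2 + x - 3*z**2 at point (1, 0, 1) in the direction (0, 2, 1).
-6*sqrt(5)/5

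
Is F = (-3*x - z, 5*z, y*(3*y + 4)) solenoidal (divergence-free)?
No, ∇·F = -3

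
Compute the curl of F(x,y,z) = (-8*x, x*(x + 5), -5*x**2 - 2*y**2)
(-4*y, 10*x, 2*x + 5)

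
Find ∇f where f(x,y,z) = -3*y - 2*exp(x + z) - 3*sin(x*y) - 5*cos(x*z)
(-3*y*cos(x*y) + 5*z*sin(x*z) - 2*exp(x + z), -3*x*cos(x*y) - 3, 5*x*sin(x*z) - 2*exp(x + z))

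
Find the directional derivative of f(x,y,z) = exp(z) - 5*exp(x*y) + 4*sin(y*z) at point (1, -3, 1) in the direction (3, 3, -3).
sqrt(3)*(16*exp(3)*cos(3) - exp(4) + 10)*exp(-3)/3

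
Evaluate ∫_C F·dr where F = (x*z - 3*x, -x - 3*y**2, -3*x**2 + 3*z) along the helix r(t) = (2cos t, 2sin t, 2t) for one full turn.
24*pi*(-1 + pi)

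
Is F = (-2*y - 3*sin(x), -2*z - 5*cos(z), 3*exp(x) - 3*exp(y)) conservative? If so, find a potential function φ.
No, ∇×F = (-3*exp(y) - 5*sin(z) + 2, -3*exp(x), 2) ≠ 0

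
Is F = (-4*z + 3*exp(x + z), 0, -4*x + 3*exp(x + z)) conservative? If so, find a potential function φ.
Yes, F is conservative. φ = -4*x*z + 3*exp(x + z)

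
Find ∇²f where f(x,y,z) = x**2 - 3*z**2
-4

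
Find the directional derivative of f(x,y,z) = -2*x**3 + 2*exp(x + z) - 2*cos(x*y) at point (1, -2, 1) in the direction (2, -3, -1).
sqrt(14)*(-6 + 7*sin(2) + exp(2))/7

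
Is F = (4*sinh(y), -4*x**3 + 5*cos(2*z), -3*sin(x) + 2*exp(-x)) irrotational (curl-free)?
No, ∇×F = (10*sin(2*z), 3*cos(x) + 2*exp(-x), -12*x**2 - 4*cosh(y))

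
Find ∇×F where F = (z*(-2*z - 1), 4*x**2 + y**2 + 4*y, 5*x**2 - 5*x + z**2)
(0, -10*x - 4*z + 4, 8*x)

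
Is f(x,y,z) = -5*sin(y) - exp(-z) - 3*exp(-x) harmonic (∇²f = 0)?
No, ∇²f = 5*sin(y) - exp(-z) - 3*exp(-x)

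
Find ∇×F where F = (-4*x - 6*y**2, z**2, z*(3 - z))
(-2*z, 0, 12*y)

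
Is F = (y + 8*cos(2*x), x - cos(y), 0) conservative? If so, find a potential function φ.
Yes, F is conservative. φ = x*y + 4*sin(2*x) - sin(y)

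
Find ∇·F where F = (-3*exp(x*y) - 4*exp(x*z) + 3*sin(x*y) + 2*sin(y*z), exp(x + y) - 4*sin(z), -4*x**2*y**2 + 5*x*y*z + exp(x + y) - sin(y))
5*x*y - 3*y*exp(x*y) + 3*y*cos(x*y) - 4*z*exp(x*z) + exp(x + y)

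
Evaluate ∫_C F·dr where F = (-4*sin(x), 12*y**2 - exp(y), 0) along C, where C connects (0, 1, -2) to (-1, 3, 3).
-exp(3) + 4*cos(1) + E + 100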